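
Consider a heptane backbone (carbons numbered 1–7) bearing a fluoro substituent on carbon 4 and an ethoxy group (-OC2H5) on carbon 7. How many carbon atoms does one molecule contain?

Atom tally by fragment:
  CH3 → C:1 H:3
  CH2 → C:1 H:2
  CH2 → C:1 H:2
  CH(F) → C:1 H:1 F:1
  CH2 → C:1 H:2
  CH2 → C:1 H:2
  CH2OC2H5 → C:3 H:7 O:1
Element totals:
  C: 9
  H: 19
  F: 1
  O: 1

9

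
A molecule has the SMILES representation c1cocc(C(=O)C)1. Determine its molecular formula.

C6H6O2

Atom tally by fragment:
  furan ring core → C:4 H:4 O:1
  (− 1 ring H displaced by substituents)
  + COCH3 → C:2 H:3 O:1
Element totals:
  C: 6
  H: 6
  O: 2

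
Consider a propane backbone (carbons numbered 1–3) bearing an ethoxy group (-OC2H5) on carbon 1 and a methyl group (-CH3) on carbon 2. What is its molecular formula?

Atom tally by fragment:
  C2H5OCH2 → C:3 H:7 O:1
  CH(CH3) → C:2 H:4
  CH3 → C:1 H:3
Element totals:
  C: 6
  H: 14
  O: 1

C6H14O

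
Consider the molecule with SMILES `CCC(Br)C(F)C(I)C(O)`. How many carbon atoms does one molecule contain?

6

Atom tally by fragment:
  CH3 → C:1 H:3
  CH2 → C:1 H:2
  CH(Br) → C:1 H:1 Br:1
  CH(F) → C:1 H:1 F:1
  CH(I) → C:1 H:1 I:1
  CH2OH → C:1 H:3 O:1
Element totals:
  C: 6
  H: 11
  Br: 1
  F: 1
  I: 1
  O: 1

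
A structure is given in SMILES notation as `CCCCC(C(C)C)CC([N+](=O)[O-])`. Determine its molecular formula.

C10H21NO2

Atom tally by fragment:
  CH3 → C:1 H:3
  CH2 → C:1 H:2
  CH2 → C:1 H:2
  CH2 → C:1 H:2
  CH(CH(CH3)2) → C:4 H:8
  CH2 → C:1 H:2
  CH2NO2 → C:1 H:2 N:1 O:2
Element totals:
  C: 10
  H: 21
  N: 1
  O: 2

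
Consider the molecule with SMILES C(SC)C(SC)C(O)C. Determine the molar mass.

Atom tally by fragment:
  CH3SCH2 → C:2 H:5 S:1
  CH(SCH3) → C:2 H:4 S:1
  CH(OH) → C:1 H:2 O:1
  CH3 → C:1 H:3
Element totals:
  C: 6
  H: 14
  O: 1
  S: 2
Molecular formula: C6H14OS2.
  M = 6(12.011) + 14(1.008) + 15.999 + 2(32.06)
    = 72.066 + 14.112 + 15.999 + 64.120 = 166.297

166.30 g/mol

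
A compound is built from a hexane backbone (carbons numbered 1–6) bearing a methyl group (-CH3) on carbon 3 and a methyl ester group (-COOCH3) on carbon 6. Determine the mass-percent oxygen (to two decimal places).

Atom tally by fragment:
  CH3 → C:1 H:3
  CH2 → C:1 H:2
  CH(CH3) → C:2 H:4
  CH2 → C:1 H:2
  CH2 → C:1 H:2
  CH2COOCH3 → C:3 H:5 O:2
Element totals:
  C: 9
  H: 18
  O: 2
Molecular formula: C9H18O2.
Molar mass = 158.241 g/mol.
Mass from O: 2 × 15.999 = 31.998 g/mol.
%O = 31.998 / 158.241 × 100 = 20.22%.

20.22%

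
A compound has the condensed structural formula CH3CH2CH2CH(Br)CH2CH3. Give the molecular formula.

Element totals:
  C: 6
  H: 13
  Br: 1

C6H13Br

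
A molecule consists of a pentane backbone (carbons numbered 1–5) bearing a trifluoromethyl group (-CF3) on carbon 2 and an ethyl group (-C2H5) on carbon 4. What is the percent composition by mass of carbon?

Atom tally by fragment:
  CH3 → C:1 H:3
  CH(CF3) → C:2 H:1 F:3
  CH2 → C:1 H:2
  CH(C2H5) → C:3 H:6
  CH3 → C:1 H:3
Element totals:
  C: 8
  H: 15
  F: 3
Molecular formula: C8H15F3.
Molar mass = 168.202 g/mol.
Mass from C: 8 × 12.011 = 96.088 g/mol.
%C = 96.088 / 168.202 × 100 = 57.13%.

57.13%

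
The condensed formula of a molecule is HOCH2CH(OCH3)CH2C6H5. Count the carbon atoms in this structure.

10

Atom tally by fragment:
  HOCH2 → C:1 H:3 O:1
  CH(OCH3) → C:2 H:4 O:1
  CH2C6H5 → C:7 H:7
Element totals:
  C: 10
  H: 14
  O: 2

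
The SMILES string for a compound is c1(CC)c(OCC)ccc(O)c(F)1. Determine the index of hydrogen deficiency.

Atom tally by fragment:
  benzene ring core → C:6 H:6
  (− 4 ring H displaced by substituents)
  + C2H5 → C:2 H:5
  + OC2H5 → C:2 H:5 O:1
  + OH → O:1 H:1
  + F → F:1
Element totals:
  C: 10
  H: 13
  F: 1
  O: 2
Molecular formula: C10H13FO2.
DoU = (2C + 2 + N − H − X) / 2 = (2·10 + 2 + 0 − 13 − 1) / 2 = 4.

4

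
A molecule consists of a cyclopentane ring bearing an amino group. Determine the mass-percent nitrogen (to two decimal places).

Atom tally by fragment:
  cyclopentane ring core → C:5 H:10
  (− 1 ring H displaced by substituents)
  + NH2 → N:1 H:2
Element totals:
  C: 5
  H: 11
  N: 1
Molecular formula: C5H11N.
Molar mass = 85.150 g/mol.
Mass from N: 1 × 14.007 = 14.007 g/mol.
%N = 14.007 / 85.150 × 100 = 16.45%.

16.45%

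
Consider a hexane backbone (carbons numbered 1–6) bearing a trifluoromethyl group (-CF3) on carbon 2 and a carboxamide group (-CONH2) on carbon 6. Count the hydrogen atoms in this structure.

Atom tally by fragment:
  CH3 → C:1 H:3
  CH(CF3) → C:2 H:1 F:3
  CH2 → C:1 H:2
  CH2 → C:1 H:2
  CH2 → C:1 H:2
  CH2CONH2 → C:2 H:4 O:1 N:1
Element totals:
  C: 8
  H: 14
  F: 3
  N: 1
  O: 1

14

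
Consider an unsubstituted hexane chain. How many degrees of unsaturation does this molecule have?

Atom tally by fragment:
  CH3 → C:1 H:3
  CH2 → C:1 H:2
  CH2 → C:1 H:2
  CH2 → C:1 H:2
  CH2 → C:1 H:2
  CH3 → C:1 H:3
Element totals:
  C: 6
  H: 14
Molecular formula: C6H14.
DoU = (2C + 2 + N − H − X) / 2 = (2·6 + 2 + 0 − 14 − 0) / 2 = 0.

0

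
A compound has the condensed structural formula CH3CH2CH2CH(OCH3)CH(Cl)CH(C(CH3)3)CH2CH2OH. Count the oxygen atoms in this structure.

2

Element totals:
  C: 13
  H: 27
  Cl: 1
  O: 2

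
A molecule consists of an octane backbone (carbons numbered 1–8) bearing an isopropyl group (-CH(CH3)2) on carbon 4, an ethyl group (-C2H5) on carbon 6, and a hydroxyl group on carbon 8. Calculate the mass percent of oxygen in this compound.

Atom tally by fragment:
  CH3 → C:1 H:3
  CH2 → C:1 H:2
  CH2 → C:1 H:2
  CH(CH(CH3)2) → C:4 H:8
  CH2 → C:1 H:2
  CH(C2H5) → C:3 H:6
  CH2 → C:1 H:2
  CH2OH → C:1 H:3 O:1
Element totals:
  C: 13
  H: 28
  O: 1
Molecular formula: C13H28O.
Molar mass = 200.366 g/mol.
Mass from O: 1 × 15.999 = 15.999 g/mol.
%O = 15.999 / 200.366 × 100 = 7.98%.

7.98%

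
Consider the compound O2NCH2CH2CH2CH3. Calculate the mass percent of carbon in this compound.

46.59%

Atom tally by fragment:
  O2NCH2 → C:1 H:2 N:1 O:2
  CH2 → C:1 H:2
  CH2 → C:1 H:2
  CH3 → C:1 H:3
Element totals:
  C: 4
  H: 9
  N: 1
  O: 2
Molecular formula: C4H9NO2.
Molar mass = 103.121 g/mol.
Mass from C: 4 × 12.011 = 48.044 g/mol.
%C = 48.044 / 103.121 × 100 = 46.59%.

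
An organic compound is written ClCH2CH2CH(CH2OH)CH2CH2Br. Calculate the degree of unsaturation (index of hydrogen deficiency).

0

Atom tally by fragment:
  ClCH2 → C:1 H:2 Cl:1
  CH2 → C:1 H:2
  CH(CH2OH) → C:2 H:4 O:1
  CH2 → C:1 H:2
  CH2Br → C:1 H:2 Br:1
Element totals:
  C: 6
  H: 12
  Br: 1
  Cl: 1
  O: 1
Molecular formula: C6H12BrClO.
DoU = (2C + 2 + N − H − X) / 2 = (2·6 + 2 + 0 − 12 − 2) / 2 = 0.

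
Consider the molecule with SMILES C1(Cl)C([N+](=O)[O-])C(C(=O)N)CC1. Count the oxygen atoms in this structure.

Atom tally by fragment:
  cyclopentane ring core → C:5 H:10
  (− 3 ring H displaced by substituents)
  + Cl → Cl:1
  + NO2 → N:1 O:2
  + CONH2 → C:1 H:2 O:1 N:1
Element totals:
  C: 6
  H: 9
  Cl: 1
  N: 2
  O: 3

3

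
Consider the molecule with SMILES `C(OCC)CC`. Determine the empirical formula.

Atom tally by fragment:
  C2H5OCH2 → C:3 H:7 O:1
  CH2 → C:1 H:2
  CH3 → C:1 H:3
Element totals:
  C: 5
  H: 12
  O: 1
Molecular formula: C5H12O.
gcd of subscripts (5, 12, 1) = 1, so the empirical formula equals the molecular formula.

C5H12O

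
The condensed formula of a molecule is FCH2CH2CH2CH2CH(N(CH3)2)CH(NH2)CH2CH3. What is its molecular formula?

C10H23FN2

Atom tally by fragment:
  FCH2 → C:1 H:2 F:1
  CH2 → C:1 H:2
  CH2 → C:1 H:2
  CH2 → C:1 H:2
  CH(N(CH3)2) → C:3 H:7 N:1
  CH(NH2) → C:1 H:3 N:1
  CH2 → C:1 H:2
  CH3 → C:1 H:3
Element totals:
  C: 10
  H: 23
  F: 1
  N: 2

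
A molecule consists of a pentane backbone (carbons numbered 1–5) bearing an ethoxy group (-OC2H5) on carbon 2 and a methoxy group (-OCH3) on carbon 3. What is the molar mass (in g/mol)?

146.23 g/mol

Atom tally by fragment:
  CH3 → C:1 H:3
  CH(OC2H5) → C:3 H:6 O:1
  CH(OCH3) → C:2 H:4 O:1
  CH2 → C:1 H:2
  CH3 → C:1 H:3
Element totals:
  C: 8
  H: 18
  O: 2
Molecular formula: C8H18O2.
  M = 8(12.011) + 18(1.008) + 2(15.999)
    = 96.088 + 18.144 + 31.998 = 146.230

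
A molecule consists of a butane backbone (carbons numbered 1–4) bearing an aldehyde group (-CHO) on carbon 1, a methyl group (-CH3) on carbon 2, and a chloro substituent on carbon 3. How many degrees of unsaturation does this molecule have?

Atom tally by fragment:
  OHCCH2 → C:2 H:3 O:1
  CH(CH3) → C:2 H:4
  CH(Cl) → C:1 H:1 Cl:1
  CH3 → C:1 H:3
Element totals:
  C: 6
  H: 11
  Cl: 1
  O: 1
Molecular formula: C6H11ClO.
DoU = (2C + 2 + N − H − X) / 2 = (2·6 + 2 + 0 − 11 − 1) / 2 = 1.

1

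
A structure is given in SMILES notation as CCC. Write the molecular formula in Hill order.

Atom tally by fragment:
  CH3 → C:1 H:3
  CH2 → C:1 H:2
  CH3 → C:1 H:3
Element totals:
  C: 3
  H: 8

C3H8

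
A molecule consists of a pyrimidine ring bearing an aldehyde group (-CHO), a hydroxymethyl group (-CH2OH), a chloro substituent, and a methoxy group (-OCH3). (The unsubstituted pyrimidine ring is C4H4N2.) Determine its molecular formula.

Atom tally by fragment:
  pyrimidine ring core → C:4 H:4 N:2
  (− 4 ring H displaced by substituents)
  + CHO → C:1 H:1 O:1
  + CH2OH → C:1 H:3 O:1
  + Cl → Cl:1
  + OCH3 → C:1 H:3 O:1
Element totals:
  C: 7
  H: 7
  Cl: 1
  N: 2
  O: 3

C7H7ClN2O3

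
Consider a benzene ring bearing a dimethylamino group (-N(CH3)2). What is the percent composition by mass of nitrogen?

11.56%

Atom tally by fragment:
  benzene ring core → C:6 H:6
  (− 1 ring H displaced by substituents)
  + N(CH3)2 → N:1 C:2 H:6
Element totals:
  C: 8
  H: 11
  N: 1
Molecular formula: C8H11N.
Molar mass = 121.183 g/mol.
Mass from N: 1 × 14.007 = 14.007 g/mol.
%N = 14.007 / 121.183 × 100 = 11.56%.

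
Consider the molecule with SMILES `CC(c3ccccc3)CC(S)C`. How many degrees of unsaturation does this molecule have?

4

Atom tally by fragment:
  CH3 → C:1 H:3
  CH(C6H5) → C:7 H:6
  CH2 → C:1 H:2
  CH(SH) → C:1 H:2 S:1
  CH3 → C:1 H:3
Element totals:
  C: 11
  H: 16
  S: 1
Molecular formula: C11H16S.
DoU = (2C + 2 + N − H − X) / 2 = (2·11 + 2 + 0 − 16 − 0) / 2 = 4.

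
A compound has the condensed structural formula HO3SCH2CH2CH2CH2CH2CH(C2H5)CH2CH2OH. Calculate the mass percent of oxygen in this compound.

Atom tally by fragment:
  HO3SCH2 → C:1 H:3 S:1 O:3
  CH2 → C:1 H:2
  CH2 → C:1 H:2
  CH2 → C:1 H:2
  CH2 → C:1 H:2
  CH(C2H5) → C:3 H:6
  CH2CH2OH → C:2 H:5 O:1
Element totals:
  C: 10
  H: 22
  O: 4
  S: 1
Molecular formula: C10H22O4S.
Molar mass = 238.342 g/mol.
Mass from O: 4 × 15.999 = 63.996 g/mol.
%O = 63.996 / 238.342 × 100 = 26.85%.

26.85%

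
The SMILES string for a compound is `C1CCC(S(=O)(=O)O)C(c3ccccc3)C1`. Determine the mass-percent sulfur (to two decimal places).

13.34%

Atom tally by fragment:
  cyclohexane ring core → C:6 H:12
  (− 2 ring H displaced by substituents)
  + SO3H → S:1 O:3 H:1
  + C6H5 → C:6 H:5
Element totals:
  C: 12
  H: 16
  O: 3
  S: 1
Molecular formula: C12H16O3S.
Molar mass = 240.317 g/mol.
Mass from S: 1 × 32.06 = 32.060 g/mol.
%S = 32.060 / 240.317 × 100 = 13.34%.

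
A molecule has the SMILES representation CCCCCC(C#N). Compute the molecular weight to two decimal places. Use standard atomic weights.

111.19 g/mol

Atom tally by fragment:
  CH3 → C:1 H:3
  CH2 → C:1 H:2
  CH2 → C:1 H:2
  CH2 → C:1 H:2
  CH2 → C:1 H:2
  CH2CN → C:2 H:2 N:1
Element totals:
  C: 7
  H: 13
  N: 1
Molecular formula: C7H13N.
  M = 7(12.011) + 13(1.008) + 14.007
    = 84.077 + 13.104 + 14.007 = 111.188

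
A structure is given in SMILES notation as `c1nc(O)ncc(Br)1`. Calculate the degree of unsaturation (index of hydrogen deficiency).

Atom tally by fragment:
  pyrimidine ring core → C:4 H:4 N:2
  (− 2 ring H displaced by substituents)
  + OH → O:1 H:1
  + Br → Br:1
Element totals:
  C: 4
  H: 3
  Br: 1
  N: 2
  O: 1
Molecular formula: C4H3BrN2O.
DoU = (2C + 2 + N − H − X) / 2 = (2·4 + 2 + 2 − 3 − 1) / 2 = 4.

4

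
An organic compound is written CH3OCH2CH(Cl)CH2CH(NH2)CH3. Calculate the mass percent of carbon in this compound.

Element totals:
  C: 6
  H: 14
  Cl: 1
  N: 1
  O: 1
Molecular formula: C6H14ClNO.
Molar mass = 151.634 g/mol.
Mass from C: 6 × 12.011 = 72.066 g/mol.
%C = 72.066 / 151.634 × 100 = 47.53%.

47.53%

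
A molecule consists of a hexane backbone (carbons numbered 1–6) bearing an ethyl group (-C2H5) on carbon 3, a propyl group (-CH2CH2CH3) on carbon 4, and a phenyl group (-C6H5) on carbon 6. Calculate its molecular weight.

Atom tally by fragment:
  CH3 → C:1 H:3
  CH2 → C:1 H:2
  CH(C2H5) → C:3 H:6
  CH(CH2CH2CH3) → C:4 H:8
  CH2 → C:1 H:2
  CH2C6H5 → C:7 H:7
Element totals:
  C: 17
  H: 28
Molecular formula: C17H28.
  M = 17(12.011) + 28(1.008)
    = 204.187 + 28.224 = 232.411

232.41 g/mol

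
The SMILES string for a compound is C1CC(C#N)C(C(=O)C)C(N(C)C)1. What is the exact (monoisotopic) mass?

Atom tally by fragment:
  cyclopentane ring core → C:5 H:10
  (− 3 ring H displaced by substituents)
  + CN → C:1 N:1
  + COCH3 → C:2 H:3 O:1
  + N(CH3)2 → N:1 C:2 H:6
Element totals:
  C: 10
  H: 16
  N: 2
  O: 1
Molecular formula: C10H16N2O.
  M = 10(12.0) + 16(1.007825) + 2(14.003074) + 15.994915
    = 120.000000 + 16.125200 + 28.006148 + 15.994915 = 180.126263

180.1263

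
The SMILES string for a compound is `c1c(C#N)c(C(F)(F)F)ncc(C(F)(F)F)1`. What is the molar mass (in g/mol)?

Atom tally by fragment:
  pyridine ring core → C:5 H:5 N:1
  (− 3 ring H displaced by substituents)
  + CN → C:1 N:1
  + CF3 → C:1 F:3
  + CF3 → C:1 F:3
Element totals:
  C: 8
  H: 2
  F: 6
  N: 2
Molecular formula: C8H2F6N2.
  M = 8(12.011) + 2(1.008) + 6(18.998) + 2(14.007)
    = 96.088 + 2.016 + 113.988 + 28.014 = 240.106

240.11 g/mol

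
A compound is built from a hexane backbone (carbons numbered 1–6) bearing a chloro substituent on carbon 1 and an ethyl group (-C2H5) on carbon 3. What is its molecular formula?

Atom tally by fragment:
  ClCH2 → C:1 H:2 Cl:1
  CH2 → C:1 H:2
  CH(C2H5) → C:3 H:6
  CH2 → C:1 H:2
  CH2 → C:1 H:2
  CH3 → C:1 H:3
Element totals:
  C: 8
  H: 17
  Cl: 1

C8H17Cl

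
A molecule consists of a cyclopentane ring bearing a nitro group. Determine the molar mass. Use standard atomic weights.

115.13 g/mol

Atom tally by fragment:
  cyclopentane ring core → C:5 H:10
  (− 1 ring H displaced by substituents)
  + NO2 → N:1 O:2
Element totals:
  C: 5
  H: 9
  N: 1
  O: 2
Molecular formula: C5H9NO2.
  M = 5(12.011) + 9(1.008) + 14.007 + 2(15.999)
    = 60.055 + 9.072 + 14.007 + 31.998 = 115.132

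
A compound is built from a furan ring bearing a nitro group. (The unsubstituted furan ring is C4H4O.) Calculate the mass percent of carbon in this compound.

Atom tally by fragment:
  furan ring core → C:4 H:4 O:1
  (− 1 ring H displaced by substituents)
  + NO2 → N:1 O:2
Element totals:
  C: 4
  H: 3
  N: 1
  O: 3
Molecular formula: C4H3NO3.
Molar mass = 113.072 g/mol.
Mass from C: 4 × 12.011 = 48.044 g/mol.
%C = 48.044 / 113.072 × 100 = 42.49%.

42.49%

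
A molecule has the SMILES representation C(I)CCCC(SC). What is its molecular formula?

C6H13IS

Atom tally by fragment:
  ICH2 → C:1 H:2 I:1
  CH2 → C:1 H:2
  CH2 → C:1 H:2
  CH2 → C:1 H:2
  CH2SCH3 → C:2 H:5 S:1
Element totals:
  C: 6
  H: 13
  I: 1
  S: 1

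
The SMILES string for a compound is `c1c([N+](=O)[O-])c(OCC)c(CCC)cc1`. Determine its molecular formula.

Atom tally by fragment:
  benzene ring core → C:6 H:6
  (− 3 ring H displaced by substituents)
  + NO2 → N:1 O:2
  + OC2H5 → C:2 H:5 O:1
  + CH2CH2CH3 → C:3 H:7
Element totals:
  C: 11
  H: 15
  N: 1
  O: 3

C11H15NO3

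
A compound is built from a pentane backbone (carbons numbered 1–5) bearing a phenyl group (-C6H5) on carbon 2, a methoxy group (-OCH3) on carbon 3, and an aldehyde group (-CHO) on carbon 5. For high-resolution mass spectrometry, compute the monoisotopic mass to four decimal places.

206.1307

Atom tally by fragment:
  CH3 → C:1 H:3
  CH(C6H5) → C:7 H:6
  CH(OCH3) → C:2 H:4 O:1
  CH2 → C:1 H:2
  CH2CHO → C:2 H:3 O:1
Element totals:
  C: 13
  H: 18
  O: 2
Molecular formula: C13H18O2.
  M = 13(12.0) + 18(1.007825) + 2(15.994915)
    = 156.000000 + 18.140850 + 31.989830 = 206.130680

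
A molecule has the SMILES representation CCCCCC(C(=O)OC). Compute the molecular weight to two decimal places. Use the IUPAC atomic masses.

144.21 g/mol

Atom tally by fragment:
  CH3 → C:1 H:3
  CH2 → C:1 H:2
  CH2 → C:1 H:2
  CH2 → C:1 H:2
  CH2 → C:1 H:2
  CH2COOCH3 → C:3 H:5 O:2
Element totals:
  C: 8
  H: 16
  O: 2
Molecular formula: C8H16O2.
  M = 8(12.011) + 16(1.008) + 2(15.999)
    = 96.088 + 16.128 + 31.998 = 144.214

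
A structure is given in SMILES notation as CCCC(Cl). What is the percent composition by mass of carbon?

51.90%

Atom tally by fragment:
  CH3 → C:1 H:3
  CH2 → C:1 H:2
  CH2 → C:1 H:2
  CH2Cl → C:1 H:2 Cl:1
Element totals:
  C: 4
  H: 9
  Cl: 1
Molecular formula: C4H9Cl.
Molar mass = 92.566 g/mol.
Mass from C: 4 × 12.011 = 48.044 g/mol.
%C = 48.044 / 92.566 × 100 = 51.90%.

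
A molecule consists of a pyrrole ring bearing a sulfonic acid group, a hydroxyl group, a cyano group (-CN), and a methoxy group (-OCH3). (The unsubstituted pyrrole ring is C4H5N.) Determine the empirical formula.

Atom tally by fragment:
  pyrrole ring core → C:4 H:5 N:1
  (− 4 ring H displaced by substituents)
  + SO3H → S:1 O:3 H:1
  + OH → O:1 H:1
  + CN → C:1 N:1
  + OCH3 → C:1 H:3 O:1
Element totals:
  C: 6
  H: 6
  N: 2
  O: 5
  S: 1
Molecular formula: C6H6N2O5S.
gcd of subscripts (6, 6, 2, 5, 1) = 1, so the empirical formula equals the molecular formula.

C6H6N2O5S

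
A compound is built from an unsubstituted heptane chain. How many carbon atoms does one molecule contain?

Atom tally by fragment:
  CH3 → C:1 H:3
  CH2 → C:1 H:2
  CH2 → C:1 H:2
  CH2 → C:1 H:2
  CH2 → C:1 H:2
  CH2 → C:1 H:2
  CH3 → C:1 H:3
Element totals:
  C: 7
  H: 16

7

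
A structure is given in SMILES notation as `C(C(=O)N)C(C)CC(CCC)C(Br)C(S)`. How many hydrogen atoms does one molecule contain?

22

Atom tally by fragment:
  H2NOCCH2 → C:2 H:4 O:1 N:1
  CH(CH3) → C:2 H:4
  CH2 → C:1 H:2
  CH(CH2CH2CH3) → C:4 H:8
  CH(Br) → C:1 H:1 Br:1
  CH2SH → C:1 H:3 S:1
Element totals:
  C: 11
  H: 22
  Br: 1
  N: 1
  O: 1
  S: 1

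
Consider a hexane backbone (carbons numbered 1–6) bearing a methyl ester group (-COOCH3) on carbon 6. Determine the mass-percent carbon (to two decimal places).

66.63%

Atom tally by fragment:
  CH3 → C:1 H:3
  CH2 → C:1 H:2
  CH2 → C:1 H:2
  CH2 → C:1 H:2
  CH2 → C:1 H:2
  CH2COOCH3 → C:3 H:5 O:2
Element totals:
  C: 8
  H: 16
  O: 2
Molecular formula: C8H16O2.
Molar mass = 144.214 g/mol.
Mass from C: 8 × 12.011 = 96.088 g/mol.
%C = 96.088 / 144.214 × 100 = 66.63%.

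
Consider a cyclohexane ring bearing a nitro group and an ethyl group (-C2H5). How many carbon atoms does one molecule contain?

Atom tally by fragment:
  cyclohexane ring core → C:6 H:12
  (− 2 ring H displaced by substituents)
  + NO2 → N:1 O:2
  + C2H5 → C:2 H:5
Element totals:
  C: 8
  H: 15
  N: 1
  O: 2

8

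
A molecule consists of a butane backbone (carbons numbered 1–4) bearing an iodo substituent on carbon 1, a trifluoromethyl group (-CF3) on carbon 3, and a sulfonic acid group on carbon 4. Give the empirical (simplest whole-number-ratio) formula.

Atom tally by fragment:
  ICH2 → C:1 H:2 I:1
  CH2 → C:1 H:2
  CH(CF3) → C:2 H:1 F:3
  CH2SO3H → C:1 H:3 S:1 O:3
Element totals:
  C: 5
  H: 8
  F: 3
  I: 1
  O: 3
  S: 1
Molecular formula: C5H8F3IO3S.
gcd of subscripts (5, 3, 8, 1, 3, 1) = 1, so the empirical formula equals the molecular formula.

C5H8F3IO3S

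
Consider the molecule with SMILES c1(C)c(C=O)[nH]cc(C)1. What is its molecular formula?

Atom tally by fragment:
  pyrrole ring core → C:4 H:5 N:1
  (− 3 ring H displaced by substituents)
  + CH3 → C:1 H:3
  + CHO → C:1 H:1 O:1
  + CH3 → C:1 H:3
Element totals:
  C: 7
  H: 9
  N: 1
  O: 1

C7H9NO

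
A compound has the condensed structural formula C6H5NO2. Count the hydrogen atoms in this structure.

5

Atom tally by fragment:
  benzene ring core → C:6 H:6
  (− 1 ring H displaced by substituents)
  + NO2 → N:1 O:2
Element totals:
  C: 6
  H: 5
  N: 1
  O: 2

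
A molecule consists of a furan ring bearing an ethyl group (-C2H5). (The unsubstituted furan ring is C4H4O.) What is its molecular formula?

C6H8O

Atom tally by fragment:
  furan ring core → C:4 H:4 O:1
  (− 1 ring H displaced by substituents)
  + C2H5 → C:2 H:5
Element totals:
  C: 6
  H: 8
  O: 1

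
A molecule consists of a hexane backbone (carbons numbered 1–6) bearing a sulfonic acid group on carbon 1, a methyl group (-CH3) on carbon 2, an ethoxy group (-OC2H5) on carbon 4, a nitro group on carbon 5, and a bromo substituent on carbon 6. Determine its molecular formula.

Atom tally by fragment:
  HO3SCH2 → C:1 H:3 S:1 O:3
  CH(CH3) → C:2 H:4
  CH2 → C:1 H:2
  CH(OC2H5) → C:3 H:6 O:1
  CH(NO2) → C:1 H:1 N:1 O:2
  CH2Br → C:1 H:2 Br:1
Element totals:
  C: 9
  H: 18
  Br: 1
  N: 1
  O: 6
  S: 1

C9H18BrNO6S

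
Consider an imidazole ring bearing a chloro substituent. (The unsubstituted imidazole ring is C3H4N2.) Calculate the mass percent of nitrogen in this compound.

Atom tally by fragment:
  imidazole ring core → C:3 H:4 N:2
  (− 1 ring H displaced by substituents)
  + Cl → Cl:1
Element totals:
  C: 3
  H: 3
  Cl: 1
  N: 2
Molecular formula: C3H3ClN2.
Molar mass = 102.521 g/mol.
Mass from N: 2 × 14.007 = 28.014 g/mol.
%N = 28.014 / 102.521 × 100 = 27.33%.

27.33%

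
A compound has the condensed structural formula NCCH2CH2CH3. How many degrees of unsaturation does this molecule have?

2

Atom tally by fragment:
  NCCH2 → C:2 H:2 N:1
  CH2 → C:1 H:2
  CH3 → C:1 H:3
Element totals:
  C: 4
  H: 7
  N: 1
Molecular formula: C4H7N.
DoU = (2C + 2 + N − H − X) / 2 = (2·4 + 2 + 1 − 7 − 0) / 2 = 2.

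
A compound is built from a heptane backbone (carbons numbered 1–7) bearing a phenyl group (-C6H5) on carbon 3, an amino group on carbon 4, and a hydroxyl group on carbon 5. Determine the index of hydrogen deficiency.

4

Atom tally by fragment:
  CH3 → C:1 H:3
  CH2 → C:1 H:2
  CH(C6H5) → C:7 H:6
  CH(NH2) → C:1 H:3 N:1
  CH(OH) → C:1 H:2 O:1
  CH2 → C:1 H:2
  CH3 → C:1 H:3
Element totals:
  C: 13
  H: 21
  N: 1
  O: 1
Molecular formula: C13H21NO.
DoU = (2C + 2 + N − H − X) / 2 = (2·13 + 2 + 1 − 21 − 0) / 2 = 4.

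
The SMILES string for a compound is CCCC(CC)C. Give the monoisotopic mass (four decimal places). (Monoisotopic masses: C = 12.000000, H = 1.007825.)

100.1252

Atom tally by fragment:
  CH3 → C:1 H:3
  CH2 → C:1 H:2
  CH2 → C:1 H:2
  CH(C2H5) → C:3 H:6
  CH3 → C:1 H:3
Element totals:
  C: 7
  H: 16
Molecular formula: C7H16.
  M = 7(12.0) + 16(1.007825)
    = 84.000000 + 16.125200 = 100.125200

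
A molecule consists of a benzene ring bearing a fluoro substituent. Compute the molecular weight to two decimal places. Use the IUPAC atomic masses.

96.10 g/mol

Atom tally by fragment:
  benzene ring core → C:6 H:6
  (− 1 ring H displaced by substituents)
  + F → F:1
Element totals:
  C: 6
  H: 5
  F: 1
Molecular formula: C6H5F.
  M = 6(12.011) + 5(1.008) + 18.998
    = 72.066 + 5.040 + 18.998 = 96.104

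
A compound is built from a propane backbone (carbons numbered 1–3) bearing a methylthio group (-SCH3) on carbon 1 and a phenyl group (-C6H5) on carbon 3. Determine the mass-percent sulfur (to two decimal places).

19.28%

Atom tally by fragment:
  CH3SCH2 → C:2 H:5 S:1
  CH2 → C:1 H:2
  CH2C6H5 → C:7 H:7
Element totals:
  C: 10
  H: 14
  S: 1
Molecular formula: C10H14S.
Molar mass = 166.282 g/mol.
Mass from S: 1 × 32.06 = 32.060 g/mol.
%S = 32.060 / 166.282 × 100 = 19.28%.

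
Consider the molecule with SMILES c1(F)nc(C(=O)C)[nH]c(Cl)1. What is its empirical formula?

C5H4ClFN2O

Atom tally by fragment:
  imidazole ring core → C:3 H:4 N:2
  (− 3 ring H displaced by substituents)
  + F → F:1
  + COCH3 → C:2 H:3 O:1
  + Cl → Cl:1
Element totals:
  C: 5
  H: 4
  Cl: 1
  F: 1
  N: 2
  O: 1
Molecular formula: C5H4ClFN2O.
gcd of subscripts (5, 1, 1, 4, 2, 1) = 1, so the empirical formula equals the molecular formula.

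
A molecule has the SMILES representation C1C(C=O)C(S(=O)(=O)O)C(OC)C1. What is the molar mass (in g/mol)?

Atom tally by fragment:
  cyclopentane ring core → C:5 H:10
  (− 3 ring H displaced by substituents)
  + CHO → C:1 H:1 O:1
  + SO3H → S:1 O:3 H:1
  + OCH3 → C:1 H:3 O:1
Element totals:
  C: 7
  H: 12
  O: 5
  S: 1
Molecular formula: C7H12O5S.
  M = 7(12.011) + 12(1.008) + 5(15.999) + 32.06
    = 84.077 + 12.096 + 79.995 + 32.060 = 208.228

208.23 g/mol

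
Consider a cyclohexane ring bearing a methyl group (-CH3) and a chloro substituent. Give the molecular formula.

Atom tally by fragment:
  cyclohexane ring core → C:6 H:12
  (− 2 ring H displaced by substituents)
  + CH3 → C:1 H:3
  + Cl → Cl:1
Element totals:
  C: 7
  H: 13
  Cl: 1

C7H13Cl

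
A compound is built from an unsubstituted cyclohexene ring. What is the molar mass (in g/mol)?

Atom tally by fragment:
  cyclohexene ring core → C:6 H:10
Element totals:
  C: 6
  H: 10
Molecular formula: C6H10.
  M = 6(12.011) + 10(1.008)
    = 72.066 + 10.080 = 82.146

82.15 g/mol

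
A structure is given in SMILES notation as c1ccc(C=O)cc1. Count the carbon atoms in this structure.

7

Atom tally by fragment:
  benzene ring core → C:6 H:6
  (− 1 ring H displaced by substituents)
  + CHO → C:1 H:1 O:1
Element totals:
  C: 7
  H: 6
  O: 1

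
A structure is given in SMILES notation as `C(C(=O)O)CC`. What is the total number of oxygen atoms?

2

Atom tally by fragment:
  HOOCCH2 → C:2 H:3 O:2
  CH2 → C:1 H:2
  CH3 → C:1 H:3
Element totals:
  C: 4
  H: 8
  O: 2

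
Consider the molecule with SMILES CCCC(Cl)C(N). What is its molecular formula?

Atom tally by fragment:
  CH3 → C:1 H:3
  CH2 → C:1 H:2
  CH2 → C:1 H:2
  CH(Cl) → C:1 H:1 Cl:1
  CH2NH2 → C:1 H:4 N:1
Element totals:
  C: 5
  H: 12
  Cl: 1
  N: 1

C5H12ClN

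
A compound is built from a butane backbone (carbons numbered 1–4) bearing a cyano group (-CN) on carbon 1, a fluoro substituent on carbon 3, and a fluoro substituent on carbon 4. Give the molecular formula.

Atom tally by fragment:
  NCCH2 → C:2 H:2 N:1
  CH2 → C:1 H:2
  CH(F) → C:1 H:1 F:1
  CH2F → C:1 H:2 F:1
Element totals:
  C: 5
  H: 7
  F: 2
  N: 1

C5H7F2N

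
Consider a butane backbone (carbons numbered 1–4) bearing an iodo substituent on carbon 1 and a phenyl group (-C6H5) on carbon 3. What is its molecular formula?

Atom tally by fragment:
  ICH2 → C:1 H:2 I:1
  CH2 → C:1 H:2
  CH(C6H5) → C:7 H:6
  CH3 → C:1 H:3
Element totals:
  C: 10
  H: 13
  I: 1

C10H13I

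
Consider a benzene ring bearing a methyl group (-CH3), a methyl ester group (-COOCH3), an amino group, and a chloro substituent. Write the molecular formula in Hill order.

Atom tally by fragment:
  benzene ring core → C:6 H:6
  (− 4 ring H displaced by substituents)
  + CH3 → C:1 H:3
  + COOCH3 → C:2 H:3 O:2
  + NH2 → N:1 H:2
  + Cl → Cl:1
Element totals:
  C: 9
  H: 10
  Cl: 1
  N: 1
  O: 2

C9H10ClNO2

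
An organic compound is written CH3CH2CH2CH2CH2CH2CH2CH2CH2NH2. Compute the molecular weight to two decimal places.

143.27 g/mol

Element totals:
  C: 9
  H: 21
  N: 1
Molecular formula: C9H21N.
  M = 9(12.011) + 21(1.008) + 14.007
    = 108.099 + 21.168 + 14.007 = 143.274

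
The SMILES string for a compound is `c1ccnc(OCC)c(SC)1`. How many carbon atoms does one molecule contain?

8

Atom tally by fragment:
  pyridine ring core → C:5 H:5 N:1
  (− 2 ring H displaced by substituents)
  + OC2H5 → C:2 H:5 O:1
  + SCH3 → C:1 H:3 S:1
Element totals:
  C: 8
  H: 11
  N: 1
  O: 1
  S: 1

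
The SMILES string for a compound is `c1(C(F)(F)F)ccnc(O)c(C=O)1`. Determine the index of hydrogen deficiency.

5

Atom tally by fragment:
  pyridine ring core → C:5 H:5 N:1
  (− 3 ring H displaced by substituents)
  + CF3 → C:1 F:3
  + OH → O:1 H:1
  + CHO → C:1 H:1 O:1
Element totals:
  C: 7
  H: 4
  F: 3
  N: 1
  O: 2
Molecular formula: C7H4F3NO2.
DoU = (2C + 2 + N − H − X) / 2 = (2·7 + 2 + 1 − 4 − 3) / 2 = 5.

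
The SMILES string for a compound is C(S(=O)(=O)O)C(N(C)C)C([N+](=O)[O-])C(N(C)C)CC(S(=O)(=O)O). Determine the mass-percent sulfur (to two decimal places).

16.99%

Atom tally by fragment:
  HO3SCH2 → C:1 H:3 S:1 O:3
  CH(N(CH3)2) → C:3 H:7 N:1
  CH(NO2) → C:1 H:1 N:1 O:2
  CH(N(CH3)2) → C:3 H:7 N:1
  CH2 → C:1 H:2
  CH2SO3H → C:1 H:3 S:1 O:3
Element totals:
  C: 10
  H: 23
  N: 3
  O: 8
  S: 2
Molecular formula: C10H23N3O8S2.
Molar mass = 377.427 g/mol.
Mass from S: 2 × 32.06 = 64.120 g/mol.
%S = 64.120 / 377.427 × 100 = 16.99%.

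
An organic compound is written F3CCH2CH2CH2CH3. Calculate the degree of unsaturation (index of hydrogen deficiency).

Atom tally by fragment:
  F3CCH2 → C:2 H:2 F:3
  CH2 → C:1 H:2
  CH2 → C:1 H:2
  CH3 → C:1 H:3
Element totals:
  C: 5
  H: 9
  F: 3
Molecular formula: C5H9F3.
DoU = (2C + 2 + N − H − X) / 2 = (2·5 + 2 + 0 − 9 − 3) / 2 = 0.

0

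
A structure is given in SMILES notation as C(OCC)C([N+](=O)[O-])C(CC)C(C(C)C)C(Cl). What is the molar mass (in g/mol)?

265.78 g/mol

Atom tally by fragment:
  C2H5OCH2 → C:3 H:7 O:1
  CH(NO2) → C:1 H:1 N:1 O:2
  CH(C2H5) → C:3 H:6
  CH(CH(CH3)2) → C:4 H:8
  CH2Cl → C:1 H:2 Cl:1
Element totals:
  C: 12
  H: 24
  Cl: 1
  N: 1
  O: 3
Molecular formula: C12H24ClNO3.
  M = 12(12.011) + 24(1.008) + 35.45 + 14.007 + 3(15.999)
    = 144.132 + 24.192 + 35.450 + 14.007 + 47.997 = 265.778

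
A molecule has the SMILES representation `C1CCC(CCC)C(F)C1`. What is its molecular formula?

Atom tally by fragment:
  cyclohexane ring core → C:6 H:12
  (− 2 ring H displaced by substituents)
  + CH2CH2CH3 → C:3 H:7
  + F → F:1
Element totals:
  C: 9
  H: 17
  F: 1

C9H17F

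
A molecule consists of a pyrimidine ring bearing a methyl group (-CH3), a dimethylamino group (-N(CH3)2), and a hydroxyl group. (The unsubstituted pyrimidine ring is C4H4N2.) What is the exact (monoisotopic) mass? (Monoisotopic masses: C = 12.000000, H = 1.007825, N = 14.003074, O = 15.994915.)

Atom tally by fragment:
  pyrimidine ring core → C:4 H:4 N:2
  (− 3 ring H displaced by substituents)
  + CH3 → C:1 H:3
  + N(CH3)2 → N:1 C:2 H:6
  + OH → O:1 H:1
Element totals:
  C: 7
  H: 11
  N: 3
  O: 1
Molecular formula: C7H11N3O.
  M = 7(12.0) + 11(1.007825) + 3(14.003074) + 15.994915
    = 84.000000 + 11.086075 + 42.009222 + 15.994915 = 153.090212

153.0902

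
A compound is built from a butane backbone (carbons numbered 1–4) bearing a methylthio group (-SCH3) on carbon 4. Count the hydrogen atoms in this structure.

12

Atom tally by fragment:
  CH3 → C:1 H:3
  CH2 → C:1 H:2
  CH2 → C:1 H:2
  CH2SCH3 → C:2 H:5 S:1
Element totals:
  C: 5
  H: 12
  S: 1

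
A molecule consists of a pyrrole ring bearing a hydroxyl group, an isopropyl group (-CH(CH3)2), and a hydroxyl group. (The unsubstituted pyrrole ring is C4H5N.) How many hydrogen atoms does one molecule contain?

Atom tally by fragment:
  pyrrole ring core → C:4 H:5 N:1
  (− 3 ring H displaced by substituents)
  + OH → O:1 H:1
  + CH(CH3)2 → C:3 H:7
  + OH → O:1 H:1
Element totals:
  C: 7
  H: 11
  N: 1
  O: 2

11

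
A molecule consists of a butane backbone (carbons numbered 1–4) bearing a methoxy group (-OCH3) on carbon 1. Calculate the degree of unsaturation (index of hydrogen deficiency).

0

Atom tally by fragment:
  CH3OCH2 → C:2 H:5 O:1
  CH2 → C:1 H:2
  CH2 → C:1 H:2
  CH3 → C:1 H:3
Element totals:
  C: 5
  H: 12
  O: 1
Molecular formula: C5H12O.
DoU = (2C + 2 + N − H − X) / 2 = (2·5 + 2 + 0 − 12 − 0) / 2 = 0.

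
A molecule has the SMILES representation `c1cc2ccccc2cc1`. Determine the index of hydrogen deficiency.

Atom tally by fragment:
  naphthalene ring system core → C:10 H:8
Element totals:
  C: 10
  H: 8
Molecular formula: C10H8.
DoU = (2C + 2 + N − H − X) / 2 = (2·10 + 2 + 0 − 8 − 0) / 2 = 7.

7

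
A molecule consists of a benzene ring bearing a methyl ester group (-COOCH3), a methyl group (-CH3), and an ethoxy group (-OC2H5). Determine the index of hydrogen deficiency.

Atom tally by fragment:
  benzene ring core → C:6 H:6
  (− 3 ring H displaced by substituents)
  + COOCH3 → C:2 H:3 O:2
  + CH3 → C:1 H:3
  + OC2H5 → C:2 H:5 O:1
Element totals:
  C: 11
  H: 14
  O: 3
Molecular formula: C11H14O3.
DoU = (2C + 2 + N − H − X) / 2 = (2·11 + 2 + 0 − 14 − 0) / 2 = 5.

5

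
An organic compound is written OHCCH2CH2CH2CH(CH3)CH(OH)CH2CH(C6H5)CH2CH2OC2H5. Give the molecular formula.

Atom tally by fragment:
  OHCCH2 → C:2 H:3 O:1
  CH2 → C:1 H:2
  CH2 → C:1 H:2
  CH(CH3) → C:2 H:4
  CH(OH) → C:1 H:2 O:1
  CH2 → C:1 H:2
  CH(C6H5) → C:7 H:6
  CH2 → C:1 H:2
  CH2OC2H5 → C:3 H:7 O:1
Element totals:
  C: 19
  H: 30
  O: 3

C19H30O3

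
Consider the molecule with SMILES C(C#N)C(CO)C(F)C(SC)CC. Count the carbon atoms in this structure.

Atom tally by fragment:
  NCCH2 → C:2 H:2 N:1
  CH(CH2OH) → C:2 H:4 O:1
  CH(F) → C:1 H:1 F:1
  CH(SCH3) → C:2 H:4 S:1
  CH2 → C:1 H:2
  CH3 → C:1 H:3
Element totals:
  C: 9
  H: 16
  F: 1
  N: 1
  O: 1
  S: 1

9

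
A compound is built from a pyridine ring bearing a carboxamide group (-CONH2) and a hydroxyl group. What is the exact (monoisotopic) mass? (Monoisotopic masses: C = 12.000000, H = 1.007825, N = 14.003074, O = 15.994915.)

138.0429

Atom tally by fragment:
  pyridine ring core → C:5 H:5 N:1
  (− 2 ring H displaced by substituents)
  + CONH2 → C:1 H:2 O:1 N:1
  + OH → O:1 H:1
Element totals:
  C: 6
  H: 6
  N: 2
  O: 2
Molecular formula: C6H6N2O2.
  M = 6(12.0) + 6(1.007825) + 2(14.003074) + 2(15.994915)
    = 72.000000 + 6.046950 + 28.006148 + 31.989830 = 138.042928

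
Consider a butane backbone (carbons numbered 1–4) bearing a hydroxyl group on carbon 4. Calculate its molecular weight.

74.12 g/mol

Atom tally by fragment:
  CH3 → C:1 H:3
  CH2 → C:1 H:2
  CH2 → C:1 H:2
  CH2OH → C:1 H:3 O:1
Element totals:
  C: 4
  H: 10
  O: 1
Molecular formula: C4H10O.
  M = 4(12.011) + 10(1.008) + 15.999
    = 48.044 + 10.080 + 15.999 = 74.123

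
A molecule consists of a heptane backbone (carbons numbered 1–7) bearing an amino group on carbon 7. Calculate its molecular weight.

Atom tally by fragment:
  CH3 → C:1 H:3
  CH2 → C:1 H:2
  CH2 → C:1 H:2
  CH2 → C:1 H:2
  CH2 → C:1 H:2
  CH2 → C:1 H:2
  CH2NH2 → C:1 H:4 N:1
Element totals:
  C: 7
  H: 17
  N: 1
Molecular formula: C7H17N.
  M = 7(12.011) + 17(1.008) + 14.007
    = 84.077 + 17.136 + 14.007 = 115.220

115.22 g/mol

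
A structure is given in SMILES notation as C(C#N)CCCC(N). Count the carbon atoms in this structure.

Atom tally by fragment:
  NCCH2 → C:2 H:2 N:1
  CH2 → C:1 H:2
  CH2 → C:1 H:2
  CH2 → C:1 H:2
  CH2NH2 → C:1 H:4 N:1
Element totals:
  C: 6
  H: 12
  N: 2

6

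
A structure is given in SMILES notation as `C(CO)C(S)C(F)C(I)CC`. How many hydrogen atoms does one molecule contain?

Atom tally by fragment:
  HOCH2CH2 → C:2 H:5 O:1
  CH(SH) → C:1 H:2 S:1
  CH(F) → C:1 H:1 F:1
  CH(I) → C:1 H:1 I:1
  CH2 → C:1 H:2
  CH3 → C:1 H:3
Element totals:
  C: 7
  H: 14
  F: 1
  I: 1
  O: 1
  S: 1

14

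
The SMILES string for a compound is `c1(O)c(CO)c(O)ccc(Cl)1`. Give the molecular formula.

C7H7ClO3

Atom tally by fragment:
  benzene ring core → C:6 H:6
  (− 4 ring H displaced by substituents)
  + OH → O:1 H:1
  + CH2OH → C:1 H:3 O:1
  + OH → O:1 H:1
  + Cl → Cl:1
Element totals:
  C: 7
  H: 7
  Cl: 1
  O: 3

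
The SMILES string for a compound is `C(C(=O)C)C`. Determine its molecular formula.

C4H8O

Atom tally by fragment:
  CH3COCH2 → C:3 H:5 O:1
  CH3 → C:1 H:3
Element totals:
  C: 4
  H: 8
  O: 1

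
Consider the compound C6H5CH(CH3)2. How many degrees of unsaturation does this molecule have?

Element totals:
  C: 9
  H: 12
Molecular formula: C9H12.
DoU = (2C + 2 + N − H − X) / 2 = (2·9 + 2 + 0 − 12 − 0) / 2 = 4.

4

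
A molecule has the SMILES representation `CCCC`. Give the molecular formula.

Atom tally by fragment:
  CH3 → C:1 H:3
  CH2 → C:1 H:2
  CH2 → C:1 H:2
  CH3 → C:1 H:3
Element totals:
  C: 4
  H: 10

C4H10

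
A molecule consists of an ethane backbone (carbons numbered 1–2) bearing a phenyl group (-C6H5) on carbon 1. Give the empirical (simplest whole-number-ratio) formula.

Atom tally by fragment:
  C6H5CH2 → C:7 H:7
  CH3 → C:1 H:3
Element totals:
  C: 8
  H: 10
Molecular formula: C8H10.
gcd of subscripts = 2; dividing each by 2:
  C: 8/2 = 4
  H: 10/2 = 5

C4H5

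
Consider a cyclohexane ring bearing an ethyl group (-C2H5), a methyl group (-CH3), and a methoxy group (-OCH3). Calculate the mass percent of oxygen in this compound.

Atom tally by fragment:
  cyclohexane ring core → C:6 H:12
  (− 3 ring H displaced by substituents)
  + C2H5 → C:2 H:5
  + CH3 → C:1 H:3
  + OCH3 → C:1 H:3 O:1
Element totals:
  C: 10
  H: 20
  O: 1
Molecular formula: C10H20O.
Molar mass = 156.269 g/mol.
Mass from O: 1 × 15.999 = 15.999 g/mol.
%O = 15.999 / 156.269 × 100 = 10.24%.

10.24%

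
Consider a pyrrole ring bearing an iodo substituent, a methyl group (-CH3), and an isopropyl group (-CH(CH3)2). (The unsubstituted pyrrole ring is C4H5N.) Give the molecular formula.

Atom tally by fragment:
  pyrrole ring core → C:4 H:5 N:1
  (− 3 ring H displaced by substituents)
  + I → I:1
  + CH3 → C:1 H:3
  + CH(CH3)2 → C:3 H:7
Element totals:
  C: 8
  H: 12
  I: 1
  N: 1

C8H12IN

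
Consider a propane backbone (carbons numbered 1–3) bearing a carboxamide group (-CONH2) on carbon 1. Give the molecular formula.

C4H9NO

Atom tally by fragment:
  H2NOCCH2 → C:2 H:4 O:1 N:1
  CH2 → C:1 H:2
  CH3 → C:1 H:3
Element totals:
  C: 4
  H: 9
  N: 1
  O: 1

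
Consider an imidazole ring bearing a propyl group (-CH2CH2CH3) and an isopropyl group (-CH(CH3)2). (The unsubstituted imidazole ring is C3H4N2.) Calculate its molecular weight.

152.24 g/mol

Atom tally by fragment:
  imidazole ring core → C:3 H:4 N:2
  (− 2 ring H displaced by substituents)
  + CH2CH2CH3 → C:3 H:7
  + CH(CH3)2 → C:3 H:7
Element totals:
  C: 9
  H: 16
  N: 2
Molecular formula: C9H16N2.
  M = 9(12.011) + 16(1.008) + 2(14.007)
    = 108.099 + 16.128 + 28.014 = 152.241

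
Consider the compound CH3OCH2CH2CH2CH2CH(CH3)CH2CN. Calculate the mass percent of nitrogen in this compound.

Element totals:
  C: 9
  H: 17
  N: 1
  O: 1
Molecular formula: C9H17NO.
Molar mass = 155.241 g/mol.
Mass from N: 1 × 14.007 = 14.007 g/mol.
%N = 14.007 / 155.241 × 100 = 9.02%.

9.02%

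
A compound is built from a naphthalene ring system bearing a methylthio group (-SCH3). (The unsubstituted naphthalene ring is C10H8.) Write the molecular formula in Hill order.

Atom tally by fragment:
  naphthalene ring system core → C:10 H:8
  (− 1 ring H displaced by substituents)
  + SCH3 → C:1 H:3 S:1
Element totals:
  C: 11
  H: 10
  S: 1

C11H10S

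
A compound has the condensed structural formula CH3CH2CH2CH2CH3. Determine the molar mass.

72.15 g/mol

Atom tally by fragment:
  CH3 → C:1 H:3
  CH2 → C:1 H:2
  CH2 → C:1 H:2
  CH2 → C:1 H:2
  CH3 → C:1 H:3
Element totals:
  C: 5
  H: 12
Molecular formula: C5H12.
  M = 5(12.011) + 12(1.008)
    = 60.055 + 12.096 = 72.151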